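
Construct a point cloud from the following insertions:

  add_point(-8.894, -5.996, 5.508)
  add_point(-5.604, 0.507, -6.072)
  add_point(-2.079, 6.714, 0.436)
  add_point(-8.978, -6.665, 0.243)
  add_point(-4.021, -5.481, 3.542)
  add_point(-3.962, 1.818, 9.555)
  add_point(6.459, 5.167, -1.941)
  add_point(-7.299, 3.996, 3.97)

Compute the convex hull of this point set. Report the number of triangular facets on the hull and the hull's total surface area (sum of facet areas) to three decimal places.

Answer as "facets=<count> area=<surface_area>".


Hull vertices (8/8): indices [0, 1, 2, 3, 4, 5, 6, 7].

Area of each hull facet:
  f1: (p5, p2, p6) → 44.8530
  f2: (p1, p6, p3) → 64.4594
  f3: (p1, p2, p6) → 43.3793
  f4: (p4, p6, p3) → 42.3546
  f5: (p4, p5, p6) → 71.7517
  f6: (p7, p5, p2) → 23.1861
  f7: (p7, p1, p3) → 49.8898
  f8: (p7, p1, p2) → 32.5825
  f9: (p0, p4, p3) → 13.1654
  f10: (p0, p4, p5) → 24.6611
  f11: (p0, p7, p3) → 27.1554
  f12: (p0, p7, p5) → 32.8033
Σ area = 470.242

Euler: V−E+F = 8−18+12 = 2.

facets=12 area=470.242


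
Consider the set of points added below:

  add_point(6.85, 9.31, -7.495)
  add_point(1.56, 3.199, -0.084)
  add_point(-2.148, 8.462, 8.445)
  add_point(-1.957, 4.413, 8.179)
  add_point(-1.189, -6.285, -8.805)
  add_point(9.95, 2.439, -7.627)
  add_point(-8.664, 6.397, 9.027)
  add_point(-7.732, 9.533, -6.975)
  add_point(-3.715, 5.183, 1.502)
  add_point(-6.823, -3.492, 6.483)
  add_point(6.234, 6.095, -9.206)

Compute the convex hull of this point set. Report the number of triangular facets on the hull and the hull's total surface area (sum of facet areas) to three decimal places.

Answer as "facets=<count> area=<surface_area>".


facets=14 area=923.855

Extreme-point indices: [0, 2, 3, 4, 5, 6, 7, 9, 10] — 9 of 11 on the boundary.

Facet areas (half cross-product norm):
  f1: (p9, p4, p5) → 116.9056
  f2: (p9, p7, p6) → 84.5402
  f3: (p9, p7, p4) → 131.4364
  f4: (p3, p9, p6) → 32.3239
  f5: (p3, p9, p5) → 93.5091
  f6: (p10, p4, p5) → 38.2470
  f7: (p10, p0, p5) → 9.4740
  f8: (p10, p7, p4) → 100.4132
  f9: (p10, p0, p7) → 26.6973
  f10: (p2, p3, p6) → 13.4919
  f11: (p2, p7, p6) → 54.9464
  f12: (p2, p0, p7) → 114.1231
  f13: (p2, p0, p5) → 68.0075
  f14: (p2, p3, p5) → 39.7399
Σ area = 923.855

Euler: V−E+F = 9−21+14 = 2.


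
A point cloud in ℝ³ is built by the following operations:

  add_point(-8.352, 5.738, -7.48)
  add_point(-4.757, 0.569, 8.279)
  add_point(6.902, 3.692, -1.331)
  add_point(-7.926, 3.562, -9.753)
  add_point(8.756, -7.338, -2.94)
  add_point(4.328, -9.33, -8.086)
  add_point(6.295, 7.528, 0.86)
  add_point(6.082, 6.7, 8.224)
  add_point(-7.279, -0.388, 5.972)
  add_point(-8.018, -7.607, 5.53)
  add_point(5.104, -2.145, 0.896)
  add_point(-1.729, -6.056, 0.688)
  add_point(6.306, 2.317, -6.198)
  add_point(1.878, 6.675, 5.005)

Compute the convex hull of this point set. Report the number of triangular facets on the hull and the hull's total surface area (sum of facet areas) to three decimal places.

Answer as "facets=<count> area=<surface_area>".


facets=20 area=1000.185

Hull vertices (12/14): indices [0, 1, 2, 3, 4, 5, 6, 7, 8, 9, 12, 13].

Area of each hull facet:
  f1: (p12, p6, p0) → 66.1153
  f2: (p13, p6, p0) → 49.3665
  f3: (p13, p1, p0) → 75.8046
  f4: (p8, p1, p0) → 22.3044
  f5: (p8, p9, p0) → 50.5070
  f6: (p8, p9, p1) → 11.9375
  f7: (p5, p12, p4) → 36.8367
  f8: (p5, p9, p4) → 64.6220
  f9: (p2, p6, p4) → 9.1310
  f10: (p2, p12, p4) → 26.6088
  f11: (p2, p12, p6) → 8.2619
  f12: (p7, p6, p4) → 57.0307
  f13: (p7, p13, p6) → 15.9807
  f14: (p7, p13, p1) → 23.8409
  f15: (p7, p9, p4) → 156.3220
  f16: (p7, p9, p1) → 38.4303
  f17: (p3, p12, p0) → 23.3714
  f18: (p3, p5, p12) → 87.4743
  f19: (p3, p9, p0) → 29.5943
  f20: (p3, p5, p9) → 146.6446
Σ area = 1000.185

Euler characteristic 12−30+20 = 2 ✓


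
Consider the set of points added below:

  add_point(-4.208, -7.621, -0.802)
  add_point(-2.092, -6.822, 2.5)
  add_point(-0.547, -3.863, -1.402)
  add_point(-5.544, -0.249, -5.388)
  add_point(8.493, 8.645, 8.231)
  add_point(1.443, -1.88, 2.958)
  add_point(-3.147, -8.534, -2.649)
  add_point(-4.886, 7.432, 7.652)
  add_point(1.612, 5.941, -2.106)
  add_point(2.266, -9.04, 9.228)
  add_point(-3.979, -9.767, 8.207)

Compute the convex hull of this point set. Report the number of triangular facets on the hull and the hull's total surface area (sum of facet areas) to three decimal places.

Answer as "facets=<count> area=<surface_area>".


Points on the hull: [0, 2, 3, 4, 6, 7, 8, 9, 10] (9 of 11).

Area of each hull facet:
  f1: (p7, p10, p3) → 114.7772
  f2: (p7, p9, p4) → 114.9827
  f3: (p7, p10, p9) → 54.7897
  f4: (p6, p10, p9) → 34.8075
  f5: (p8, p6, p3) → 43.5345
  f6: (p8, p7, p3) → 59.1194
  f7: (p8, p7, p4) → 68.8029
  f8: (p2, p9, p4) → 105.9588
  f9: (p2, p6, p9) → 33.3090
  f10: (p2, p8, p4) → 61.6345
  f11: (p2, p8, p6) → 11.1633
  f12: (p0, p10, p3) → 28.8208
  f13: (p0, p6, p3) → 10.1773
  f14: (p0, p6, p10) → 7.9447
Σ area = 749.822

Euler: V−E+F = 9−21+14 = 2.

facets=14 area=749.822


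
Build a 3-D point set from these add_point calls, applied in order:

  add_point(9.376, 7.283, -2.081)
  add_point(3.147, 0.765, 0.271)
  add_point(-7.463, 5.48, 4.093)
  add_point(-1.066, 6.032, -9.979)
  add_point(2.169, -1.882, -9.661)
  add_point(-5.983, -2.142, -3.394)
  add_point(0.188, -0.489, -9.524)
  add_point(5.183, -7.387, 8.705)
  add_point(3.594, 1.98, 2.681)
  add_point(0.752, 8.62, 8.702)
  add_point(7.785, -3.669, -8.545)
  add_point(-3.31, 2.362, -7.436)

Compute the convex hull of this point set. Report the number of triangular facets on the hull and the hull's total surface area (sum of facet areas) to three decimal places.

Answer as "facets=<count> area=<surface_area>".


Hull vertices (10/12): indices [0, 2, 3, 4, 5, 6, 7, 9, 10, 11].

Facet areas (half cross-product norm):
  f1: (p9, p7, p2) → 82.1656
  f2: (p9, p7, p0) → 111.2817
  f3: (p9, p3, p2) → 76.6083
  f4: (p9, p3, p0) → 91.2095
  f5: (p5, p7, p2) → 91.6171
  f6: (p10, p5, p7) → 117.6128
  f7: (p10, p7, p0) → 109.3379
  f8: (p10, p3, p0) → 73.8124
  f9: (p4, p10, p3) → 19.7897
  f10: (p4, p10, p5) → 24.1753
  f11: (p6, p4, p3) → 5.6631
  f12: (p6, p4, p5) → 9.2924
  f13: (p11, p6, p3) → 12.3503
  f14: (p11, p6, p5) → 16.2607
  f15: (p11, p3, p2) → 28.5177
  f16: (p11, p5, p2) → 35.6793
Σ area = 905.374

Check V−E+F: 10 − 24 + 16 = 2.

facets=16 area=905.374


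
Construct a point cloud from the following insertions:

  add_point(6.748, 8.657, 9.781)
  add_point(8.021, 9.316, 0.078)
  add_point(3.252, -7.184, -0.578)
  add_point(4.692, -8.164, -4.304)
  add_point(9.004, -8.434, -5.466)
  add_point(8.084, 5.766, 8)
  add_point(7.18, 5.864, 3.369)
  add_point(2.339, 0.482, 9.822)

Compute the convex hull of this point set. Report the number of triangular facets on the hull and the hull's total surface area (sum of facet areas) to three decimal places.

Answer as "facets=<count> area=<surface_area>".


Points on the hull: [0, 1, 2, 3, 4, 5, 7] (7 of 8).

Area of each hull facet:
  f1: (p0, p1, p7) → 45.1931
  f2: (p3, p1, p4) → 40.9316
  f3: (p5, p4, p7) → 75.1905
  f4: (p5, p0, p7) → 14.4606
  f5: (p5, p1, p4) → 80.2603
  f6: (p5, p0, p1) → 15.7266
  f7: (p2, p4, p7) → 37.1092
  f8: (p2, p3, p4) → 7.4482
  f9: (p2, p1, p7) → 90.7340
  f10: (p2, p3, p1) → 34.8558
Σ area = 441.910

Euler: V−E+F = 7−15+10 = 2.

facets=10 area=441.910


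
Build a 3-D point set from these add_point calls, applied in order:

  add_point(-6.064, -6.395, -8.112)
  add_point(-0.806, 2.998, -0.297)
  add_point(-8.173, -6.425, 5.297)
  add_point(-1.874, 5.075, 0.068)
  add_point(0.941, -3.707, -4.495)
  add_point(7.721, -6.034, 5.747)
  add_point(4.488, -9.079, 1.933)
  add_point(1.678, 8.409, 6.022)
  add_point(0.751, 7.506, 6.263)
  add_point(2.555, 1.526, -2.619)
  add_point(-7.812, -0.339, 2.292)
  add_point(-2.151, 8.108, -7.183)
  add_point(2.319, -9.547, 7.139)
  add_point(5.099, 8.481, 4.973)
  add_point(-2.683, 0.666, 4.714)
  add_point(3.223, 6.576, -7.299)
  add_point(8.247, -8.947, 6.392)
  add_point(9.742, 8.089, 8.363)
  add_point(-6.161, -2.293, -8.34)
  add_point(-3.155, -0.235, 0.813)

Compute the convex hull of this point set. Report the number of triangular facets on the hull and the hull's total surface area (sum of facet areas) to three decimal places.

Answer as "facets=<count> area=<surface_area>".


14 of the 20 inputs are extreme points: [0, 2, 4, 6, 7, 8, 10, 11, 12, 13, 15, 16, 17, 18].

Per-facet area ½‖(b−a)×(c−a)‖:
  f1: (p12, p17, p2) → 105.6775
  f2: (p0, p12, p2) → 75.3269
  f3: (p0, p18, p2) → 27.8510
  f4: (p8, p17, p2) → 61.9204
  f5: (p16, p12, p17) → 50.9308
  f6: (p15, p11, p18) → 31.1999
  f7: (p15, p0, p18) → 19.9527
  f8: (p15, p11, p17) → 45.0212
  f9: (p15, p16, p17) → 142.7913
  f10: (p10, p8, p2) → 36.8984
  f11: (p10, p8, p11) → 76.0795
  f12: (p10, p18, p2) → 35.7007
  f13: (p10, p11, p18) → 59.8820
  f14: (p7, p8, p17) → 4.4301
  f15: (p7, p8, p11) → 9.0458
  f16: (p6, p0, p12) → 39.0125
  f17: (p6, p16, p12) → 14.7046
  f18: (p6, p15, p16) → 48.4039
  f19: (p13, p11, p17) → 16.3746
  f20: (p13, p7, p17) → 8.2768
  f21: (p13, p7, p11) → 24.6065
  f22: (p4, p15, p0) → 42.1949
  f23: (p4, p6, p0) → 33.9443
  f24: (p4, p6, p15) → 37.3679
Σ area = 1047.594

Check V−E+F: 14 − 36 + 24 = 2.

facets=24 area=1047.594


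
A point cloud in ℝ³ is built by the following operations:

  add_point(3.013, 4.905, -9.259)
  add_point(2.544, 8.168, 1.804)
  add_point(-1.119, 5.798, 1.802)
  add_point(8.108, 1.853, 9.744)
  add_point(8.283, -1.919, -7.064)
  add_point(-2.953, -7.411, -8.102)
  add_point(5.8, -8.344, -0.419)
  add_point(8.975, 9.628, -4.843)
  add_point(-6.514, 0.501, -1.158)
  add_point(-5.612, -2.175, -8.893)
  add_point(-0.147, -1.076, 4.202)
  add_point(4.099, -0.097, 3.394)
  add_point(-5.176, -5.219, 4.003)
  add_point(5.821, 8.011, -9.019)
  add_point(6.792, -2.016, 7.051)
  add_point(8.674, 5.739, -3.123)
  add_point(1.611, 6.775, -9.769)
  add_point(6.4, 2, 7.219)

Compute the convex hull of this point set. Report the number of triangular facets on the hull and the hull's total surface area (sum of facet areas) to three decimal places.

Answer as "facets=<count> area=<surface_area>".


Hull vertices (14/18): indices [0, 1, 2, 3, 4, 5, 6, 7, 8, 9, 12, 13, 14, 16].

Per-facet area ½‖(b−a)×(c−a)‖:
  f1: (p1, p3, p7) → 52.5604
  f2: (p12, p5, p6) → 63.6826
  f3: (p16, p1, p7) → 42.5519
  f4: (p4, p5, p6) → 53.0515
  f5: (p4, p3, p7) → 93.0753
  f6: (p4, p3, p6) → 69.7497
  f7: (p14, p3, p6) → 7.2813
  f8: (p14, p12, p6) → 56.4512
  f9: (p14, p12, p3) → 25.3861
  f10: (p9, p16, p8) → 47.1891
  f11: (p9, p16, p5) → 31.0952
  f12: (p9, p12, p8) → 29.9917
  f13: (p9, p12, p5) → 36.8311
  f14: (p2, p16, p8) → 47.8934
  f15: (p2, p16, p1) → 25.2855
  f16: (p2, p12, p8) → 31.5044
  f17: (p2, p1, p3) → 25.0941
  f18: (p2, p12, p3) → 75.5225
  f19: (p13, p16, p7) → 7.9932
  f20: (p13, p4, p7) → 28.5254
  f21: (p0, p16, p5) → 14.5483
  f22: (p0, p4, p5) → 54.5198
  f23: (p0, p13, p16) → 4.9396
  f24: (p0, p13, p4) → 18.4249
Σ area = 943.148

Euler characteristic 14−36+24 = 2 ✓

facets=24 area=943.148


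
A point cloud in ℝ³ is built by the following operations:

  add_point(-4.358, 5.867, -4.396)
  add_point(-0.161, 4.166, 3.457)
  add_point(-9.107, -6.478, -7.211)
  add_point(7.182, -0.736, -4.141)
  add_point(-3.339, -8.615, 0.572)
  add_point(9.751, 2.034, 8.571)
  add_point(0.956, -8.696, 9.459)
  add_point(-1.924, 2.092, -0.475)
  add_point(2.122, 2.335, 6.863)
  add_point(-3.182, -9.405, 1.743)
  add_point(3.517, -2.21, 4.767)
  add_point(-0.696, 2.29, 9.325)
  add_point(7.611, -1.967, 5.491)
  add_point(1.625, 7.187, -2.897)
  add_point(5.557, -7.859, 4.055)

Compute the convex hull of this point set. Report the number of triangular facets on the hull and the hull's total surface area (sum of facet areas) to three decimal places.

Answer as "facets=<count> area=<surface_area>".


facets=14 area=835.674

Points on the hull: [0, 2, 3, 5, 6, 9, 11, 13, 14] (9 of 15).

Facet areas (half cross-product norm):
  f1: (p3, p13, p5) → 63.6227
  f2: (p11, p6, p2) → 106.7020
  f3: (p11, p13, p5) → 68.1617
  f4: (p11, p6, p5) → 57.3402
  f5: (p9, p6, p2) → 17.1634
  f6: (p14, p6, p5) → 41.6187
  f7: (p14, p3, p5) → 60.7371
  f8: (p14, p9, p6) → 29.3856
  f9: (p14, p3, p2) → 93.9623
  f10: (p14, p9, p2) → 38.0734
  f11: (p0, p11, p2) → 98.8446
  f12: (p0, p11, p13) → 42.1526
  f13: (p0, p3, p2) → 88.9712
  f14: (p0, p3, p13) → 28.9389
Σ area = 835.674

Euler characteristic 9−21+14 = 2 ✓


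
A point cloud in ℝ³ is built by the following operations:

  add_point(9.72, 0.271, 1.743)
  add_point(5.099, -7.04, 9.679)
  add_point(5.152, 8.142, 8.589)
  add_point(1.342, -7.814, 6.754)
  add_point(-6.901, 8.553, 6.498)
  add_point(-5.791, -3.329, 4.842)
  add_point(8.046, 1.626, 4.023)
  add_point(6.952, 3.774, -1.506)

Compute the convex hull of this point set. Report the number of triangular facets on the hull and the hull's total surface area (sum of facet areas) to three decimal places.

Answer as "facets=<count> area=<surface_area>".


Hull vertices (7/8): indices [0, 1, 2, 3, 4, 5, 7].

Per-facet area ½‖(b−a)×(c−a)‖:
  f1: (p1, p3, p0) → 28.3115
  f2: (p2, p1, p4) → 93.0697
  f3: (p2, p1, p0) → 66.2357
  f4: (p5, p1, p4) → 71.2198
  f5: (p5, p1, p3) → 15.0062
  f6: (p7, p3, p0) → 33.3171
  f7: (p7, p5, p3) → 64.6082
  f8: (p7, p5, p4) → 91.0700
  f9: (p7, p2, p4) → 68.2014
  f10: (p7, p2, p0) → 30.1287
Σ area = 561.168

Euler: V−E+F = 7−15+10 = 2.

facets=10 area=561.168


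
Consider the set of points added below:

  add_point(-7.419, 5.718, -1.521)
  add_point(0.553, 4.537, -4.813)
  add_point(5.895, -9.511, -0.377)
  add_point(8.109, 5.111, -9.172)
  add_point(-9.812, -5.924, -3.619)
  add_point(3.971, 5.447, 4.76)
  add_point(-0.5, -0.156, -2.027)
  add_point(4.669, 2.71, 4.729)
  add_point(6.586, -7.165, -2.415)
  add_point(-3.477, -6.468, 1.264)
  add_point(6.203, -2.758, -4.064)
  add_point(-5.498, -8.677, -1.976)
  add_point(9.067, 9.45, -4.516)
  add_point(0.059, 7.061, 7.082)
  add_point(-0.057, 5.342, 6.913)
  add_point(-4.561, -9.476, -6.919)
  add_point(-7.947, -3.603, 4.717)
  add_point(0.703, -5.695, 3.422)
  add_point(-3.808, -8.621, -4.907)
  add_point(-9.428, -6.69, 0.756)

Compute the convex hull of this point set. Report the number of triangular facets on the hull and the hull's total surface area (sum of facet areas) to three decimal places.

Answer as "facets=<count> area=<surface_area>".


facets=26 area=970.322

Hull vertices (15/20): indices [0, 2, 3, 4, 5, 7, 8, 11, 12, 13, 14, 15, 16, 17, 19].

Per-facet area ½‖(b−a)×(c−a)‖:
  f1: (p0, p13, p12) → 84.1258
  f2: (p3, p0, p4) → 104.2902
  f3: (p3, p0, p12) → 54.5006
  f4: (p16, p0, p13) → 61.6938
  f5: (p7, p2, p12) → 80.1485
  f6: (p15, p3, p4) → 68.6242
  f7: (p8, p2, p12) → 14.8502
  f8: (p8, p3, p12) → 43.8423
  f9: (p8, p15, p2) → 19.3871
  f10: (p8, p15, p3) → 85.9589
  f11: (p5, p13, p12) → 20.9605
  f12: (p5, p7, p12) → 15.5811
  f13: (p5, p7, p13) → 5.7834
  f14: (p17, p16, p2) → 17.1951
  f15: (p17, p7, p2) → 34.1238
  f16: (p19, p16, p2) → 40.6184
  f17: (p19, p15, p4) → 15.1749
  f18: (p19, p0, p4) → 26.8964
  f19: (p19, p16, p0) → 29.2936
  f20: (p14, p7, p13) → 4.5583
  f21: (p14, p17, p7) → 27.1973
  f22: (p14, p16, p13) → 6.3869
  f23: (p14, p17, p16) → 49.2842
  f24: (p11, p15, p2) → 29.3294
  f25: (p11, p19, p2) → 21.2372
  f26: (p11, p19, p15) → 9.2797
Σ area = 970.322

Euler characteristic 15−39+26 = 2 ✓


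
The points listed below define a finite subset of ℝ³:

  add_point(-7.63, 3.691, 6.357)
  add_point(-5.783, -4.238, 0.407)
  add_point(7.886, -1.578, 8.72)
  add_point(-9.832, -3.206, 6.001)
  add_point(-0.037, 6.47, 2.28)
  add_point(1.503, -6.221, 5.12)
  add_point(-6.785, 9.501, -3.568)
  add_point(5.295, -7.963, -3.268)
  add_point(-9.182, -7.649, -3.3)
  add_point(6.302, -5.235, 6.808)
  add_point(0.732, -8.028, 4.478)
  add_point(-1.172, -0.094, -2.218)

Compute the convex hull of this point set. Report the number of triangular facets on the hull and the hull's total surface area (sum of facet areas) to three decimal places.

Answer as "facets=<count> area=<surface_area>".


facets=14 area=791.201

9 of the 12 inputs are extreme points: [0, 2, 3, 4, 6, 7, 8, 9, 10].

Triangle areas on the boundary:
  f1: (p8, p6, p3) → 81.8380
  f2: (p8, p10, p3) → 56.6337
  f3: (p0, p2, p3) → 60.0004
  f4: (p0, p6, p3) → 37.1235
  f5: (p9, p2, p3) → 34.6117
  f6: (p9, p10, p3) → 32.8673
  f7: (p4, p0, p2) → 58.5792
  f8: (p4, p0, p6) → 41.6278
  f9: (p7, p8, p6) → 124.5325
  f10: (p7, p4, p6) → 73.4045
  f11: (p7, p8, p10) → 56.1681
  f12: (p7, p9, p10) → 29.6645
  f13: (p7, p9, p2) → 17.3059
  f14: (p7, p4, p2) → 86.8437
Σ area = 791.201

Check V−E+F: 9 − 21 + 14 = 2.


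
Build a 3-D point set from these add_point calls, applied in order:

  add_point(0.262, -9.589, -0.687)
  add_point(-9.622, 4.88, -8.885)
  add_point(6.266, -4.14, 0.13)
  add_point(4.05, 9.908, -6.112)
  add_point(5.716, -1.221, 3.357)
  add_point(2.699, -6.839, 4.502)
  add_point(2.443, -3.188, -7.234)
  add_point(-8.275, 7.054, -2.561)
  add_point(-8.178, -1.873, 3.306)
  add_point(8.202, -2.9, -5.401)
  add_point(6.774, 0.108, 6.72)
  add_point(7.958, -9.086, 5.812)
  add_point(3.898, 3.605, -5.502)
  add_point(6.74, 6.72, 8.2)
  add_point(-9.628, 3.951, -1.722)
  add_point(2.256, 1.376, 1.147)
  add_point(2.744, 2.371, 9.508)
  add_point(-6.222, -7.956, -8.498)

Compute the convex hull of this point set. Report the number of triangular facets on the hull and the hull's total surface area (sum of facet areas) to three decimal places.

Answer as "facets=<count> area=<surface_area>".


12 of the 18 inputs are extreme points: [0, 1, 3, 6, 7, 8, 9, 11, 13, 14, 16, 17].

Triangle areas on the boundary:
  f1: (p17, p0, p9) → 58.5887
  f2: (p13, p3, p9) → 95.5689
  f3: (p8, p17, p14) → 51.4776
  f4: (p8, p17, p0) → 59.5922
  f5: (p11, p0, p9) → 54.9533
  f6: (p11, p13, p9) → 96.3932
  f7: (p11, p13, p16) → 37.7967
  f8: (p11, p8, p16) → 86.6572
  f9: (p11, p8, p0) → 58.5020
  f10: (p1, p17, p14) → 47.4117
  f11: (p6, p3, p9) → 39.3438
  f12: (p6, p17, p9) → 13.8505
  f13: (p6, p1, p3) → 87.0195
  f14: (p6, p1, p17) → 64.3567
  f15: (p7, p1, p14) → 11.7829
  f16: (p7, p1, p3) → 44.8174
  f17: (p7, p13, p3) → 97.0237
  f18: (p7, p13, p16) → 51.2678
  f19: (p7, p8, p14) → 9.1156
  f20: (p7, p8, p16) → 70.8144
Σ area = 1136.334

Check V−E+F: 12 − 30 + 20 = 2.

facets=20 area=1136.334


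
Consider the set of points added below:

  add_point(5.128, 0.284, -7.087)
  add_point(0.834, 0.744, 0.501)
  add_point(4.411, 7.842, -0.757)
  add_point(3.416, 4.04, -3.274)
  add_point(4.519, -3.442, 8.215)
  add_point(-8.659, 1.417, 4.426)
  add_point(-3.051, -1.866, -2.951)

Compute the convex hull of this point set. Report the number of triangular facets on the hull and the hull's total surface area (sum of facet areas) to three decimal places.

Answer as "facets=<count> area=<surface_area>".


Points on the hull: [0, 2, 3, 4, 5, 6] (6 of 7).

Triangle areas on the boundary:
  f1: (p4, p2, p5) → 94.6562
  f2: (p4, p2, p0) → 69.8047
  f3: (p6, p4, p5) → 64.4617
  f4: (p6, p4, p0) → 63.6320
  f5: (p3, p2, p0) → 7.0014
  f6: (p3, p6, p0) → 24.1235
  f7: (p3, p2, p5) → 33.9490
  f8: (p3, p6, p5) → 41.9890
Σ area = 399.618

Check V−E+F: 6 − 12 + 8 = 2.

facets=8 area=399.618


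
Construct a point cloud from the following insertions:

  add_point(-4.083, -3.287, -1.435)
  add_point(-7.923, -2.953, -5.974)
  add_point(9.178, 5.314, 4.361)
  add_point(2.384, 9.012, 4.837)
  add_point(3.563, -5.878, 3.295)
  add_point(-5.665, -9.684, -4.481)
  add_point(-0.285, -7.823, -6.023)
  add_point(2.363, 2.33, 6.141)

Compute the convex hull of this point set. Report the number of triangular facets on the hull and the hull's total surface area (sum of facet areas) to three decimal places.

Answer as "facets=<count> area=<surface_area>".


facets=12 area=495.371

8 of the 8 inputs are extreme points: [0, 1, 2, 3, 4, 5, 6, 7].

Area of each hull facet:
  f1: (p6, p2, p1) → 87.0306
  f2: (p3, p2, p1) → 73.4383
  f3: (p3, p7, p1) → 56.1508
  f4: (p3, p7, p2) → 23.5072
  f5: (p5, p6, p1) → 21.3525
  f6: (p0, p7, p1) → 18.3591
  f7: (p0, p5, p1) → 19.7056
  f8: (p0, p5, p7) → 22.8476
  f9: (p4, p5, p6) → 29.8657
  f10: (p4, p5, p7) → 51.2958
  f11: (p4, p6, p2) → 58.7495
  f12: (p4, p7, p2) → 33.0683
Σ area = 495.371

Euler characteristic 8−18+12 = 2 ✓


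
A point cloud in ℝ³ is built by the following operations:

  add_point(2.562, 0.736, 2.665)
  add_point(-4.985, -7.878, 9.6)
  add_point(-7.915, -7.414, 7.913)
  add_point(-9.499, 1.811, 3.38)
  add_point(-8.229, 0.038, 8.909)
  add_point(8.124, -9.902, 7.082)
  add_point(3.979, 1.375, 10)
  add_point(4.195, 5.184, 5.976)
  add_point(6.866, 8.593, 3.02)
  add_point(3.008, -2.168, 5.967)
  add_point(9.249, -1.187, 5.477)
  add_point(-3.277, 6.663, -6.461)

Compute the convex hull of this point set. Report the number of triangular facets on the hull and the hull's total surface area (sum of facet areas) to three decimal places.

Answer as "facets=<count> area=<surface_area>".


facets=14 area=808.825

Hull vertices (9/12): indices [1, 2, 3, 4, 5, 6, 8, 10, 11].

Facet areas (half cross-product norm):
  f1: (p11, p8, p3) → 87.7903
  f2: (p11, p8, p10) → 71.2023
  f3: (p5, p11, p10) → 76.4997
  f4: (p6, p8, p10) → 35.9881
  f5: (p6, p5, p10) → 32.7439
  f6: (p1, p6, p5) → 71.9777
  f7: (p4, p1, p6) → 50.7727
  f8: (p4, p8, p3) → 52.5463
  f9: (p4, p6, p8) → 61.6506
  f10: (p2, p5, p11) → 165.8026
  f11: (p2, p1, p5) → 14.9235
  f12: (p2, p11, p3) → 52.1670
  f13: (p2, p4, p3) → 21.9920
  f14: (p2, p4, p1) → 12.7687
Σ area = 808.825

Euler: V−E+F = 9−21+14 = 2.


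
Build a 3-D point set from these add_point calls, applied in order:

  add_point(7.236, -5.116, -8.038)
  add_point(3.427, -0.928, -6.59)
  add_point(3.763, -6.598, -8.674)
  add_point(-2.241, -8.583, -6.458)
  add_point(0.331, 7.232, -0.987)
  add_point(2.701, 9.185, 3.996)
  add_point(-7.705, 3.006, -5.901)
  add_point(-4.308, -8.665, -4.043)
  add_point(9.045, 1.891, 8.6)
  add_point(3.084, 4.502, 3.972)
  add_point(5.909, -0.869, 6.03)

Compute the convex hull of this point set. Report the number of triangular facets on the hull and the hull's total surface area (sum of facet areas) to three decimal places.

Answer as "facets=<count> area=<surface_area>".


Points on the hull: [0, 1, 2, 3, 4, 5, 6, 7, 8, 9, 10] (11 of 11).

Area of each hull facet:
  f1: (p10, p7, p6) → 98.6211
  f2: (p3, p7, p6) → 19.5346
  f3: (p3, p2, p6) → 42.6109
  f4: (p0, p10, p8) → 28.8373
  f5: (p0, p2, p6) → 26.5781
  f6: (p0, p3, p2) → 6.2705
  f7: (p0, p10, p7) → 89.5025
  f8: (p0, p3, p7) → 11.1104
  f9: (p5, p10, p8) → 25.6104
  f10: (p5, p4, p6) → 15.5725
  f11: (p5, p0, p8) → 95.3597
  f12: (p5, p0, p4) → 40.9928
  f13: (p1, p4, p6) → 50.2131
  f14: (p1, p0, p6) → 17.2544
  f15: (p1, p0, p4) → 13.6757
  f16: (p9, p10, p6) → 41.9699
  f17: (p9, p5, p6) → 34.5025
  f18: (p9, p5, p10) → 7.4320
Σ area = 665.648

Euler characteristic 11−27+18 = 2 ✓

facets=18 area=665.648


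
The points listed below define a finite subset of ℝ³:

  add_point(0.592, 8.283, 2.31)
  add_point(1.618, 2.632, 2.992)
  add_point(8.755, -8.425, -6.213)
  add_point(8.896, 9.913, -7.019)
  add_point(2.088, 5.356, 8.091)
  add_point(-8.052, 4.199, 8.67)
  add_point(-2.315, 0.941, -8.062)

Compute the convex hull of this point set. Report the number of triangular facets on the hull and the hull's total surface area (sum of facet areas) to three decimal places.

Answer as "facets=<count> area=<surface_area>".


Hull vertices (6/7): indices [0, 2, 3, 4, 5, 6].

Per-facet area ½‖(b−a)×(c−a)‖:
  f1: (p6, p2, p5) → 127.6175
  f2: (p6, p2, p3) → 103.1100
  f3: (p4, p2, p5) → 102.8063
  f4: (p4, p2, p3) → 150.1607
  f5: (p0, p4, p5) → 33.7272
  f6: (p0, p4, p3) → 34.9081
  f7: (p0, p6, p5) → 74.6451
  f8: (p0, p6, p3) → 76.2891
Σ area = 703.264

Euler: V−E+F = 6−12+8 = 2.

facets=8 area=703.264


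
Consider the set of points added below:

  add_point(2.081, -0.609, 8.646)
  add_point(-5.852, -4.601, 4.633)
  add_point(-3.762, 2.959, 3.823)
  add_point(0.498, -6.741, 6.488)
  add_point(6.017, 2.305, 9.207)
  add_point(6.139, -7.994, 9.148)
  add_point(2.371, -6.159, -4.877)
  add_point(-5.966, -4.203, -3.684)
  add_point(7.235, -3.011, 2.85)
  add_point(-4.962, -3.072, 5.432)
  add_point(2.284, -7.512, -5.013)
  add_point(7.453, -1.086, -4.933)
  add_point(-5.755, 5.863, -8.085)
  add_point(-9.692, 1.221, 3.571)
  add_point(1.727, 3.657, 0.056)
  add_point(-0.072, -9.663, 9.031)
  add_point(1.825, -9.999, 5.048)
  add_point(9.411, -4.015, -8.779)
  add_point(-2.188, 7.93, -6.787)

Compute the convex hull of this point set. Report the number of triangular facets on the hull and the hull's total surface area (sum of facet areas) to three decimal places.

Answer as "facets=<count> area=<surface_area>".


facets=24 area=970.367

14 of the 19 inputs are extreme points: [0, 1, 2, 4, 5, 7, 10, 11, 12, 13, 15, 16, 17, 18].

Area of each hull facet:
  f1: (p2, p18, p13) → 35.7478
  f2: (p2, p4, p13) → 18.6712
  f3: (p2, p4, p18) → 62.1545
  f4: (p11, p18, p17) → 29.0594
  f5: (p11, p4, p17) → 18.0432
  f6: (p11, p4, p18) → 96.9565
  f7: (p0, p4, p13) → 23.1944
  f8: (p0, p15, p13) → 60.2153
  f9: (p0, p15, p4) → 15.0668
  f10: (p5, p4, p17) → 94.0047
  f11: (p5, p15, p4) → 32.0907
  f12: (p12, p18, p17) → 35.5460
  f13: (p12, p18, p13) → 28.0967
  f14: (p12, p7, p13) → 52.6889
  f15: (p1, p15, p13) → 13.4796
  f16: (p1, p7, p13) → 28.7963
  f17: (p1, p7, p15) → 31.2014
  f18: (p10, p12, p17) → 69.8720
  f19: (p10, p12, p7) → 47.6747
  f20: (p16, p5, p15) → 13.1746
  f21: (p16, p7, p15) → 27.4435
  f22: (p16, p10, p7) → 46.4047
  f23: (p16, p5, p17) → 52.6291
  f24: (p16, p10, p17) → 38.1544
Σ area = 970.367

Check V−E+F: 14 − 36 + 24 = 2.


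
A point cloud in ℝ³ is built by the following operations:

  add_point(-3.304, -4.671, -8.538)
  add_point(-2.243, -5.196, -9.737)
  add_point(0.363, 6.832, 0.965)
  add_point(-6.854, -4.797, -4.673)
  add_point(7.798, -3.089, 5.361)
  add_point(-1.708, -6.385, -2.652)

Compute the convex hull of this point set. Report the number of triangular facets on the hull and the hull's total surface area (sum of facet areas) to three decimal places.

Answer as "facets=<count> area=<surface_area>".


Points on the hull: [0, 1, 2, 3, 4, 5] (6 of 6).

Area of each hull facet:
  f1: (p2, p4, p3) → 95.5880
  f2: (p1, p2, p4) → 103.9546
  f3: (p5, p4, p3) → 21.7283
  f4: (p5, p1, p3) → 18.4233
  f5: (p5, p1, p4) → 36.1550
  f6: (p0, p2, p3) → 38.7614
  f7: (p0, p1, p3) → 1.4805
  f8: (p0, p1, p2) → 11.0318
Σ area = 327.123

Check V−E+F: 6 − 12 + 8 = 2.

facets=8 area=327.123


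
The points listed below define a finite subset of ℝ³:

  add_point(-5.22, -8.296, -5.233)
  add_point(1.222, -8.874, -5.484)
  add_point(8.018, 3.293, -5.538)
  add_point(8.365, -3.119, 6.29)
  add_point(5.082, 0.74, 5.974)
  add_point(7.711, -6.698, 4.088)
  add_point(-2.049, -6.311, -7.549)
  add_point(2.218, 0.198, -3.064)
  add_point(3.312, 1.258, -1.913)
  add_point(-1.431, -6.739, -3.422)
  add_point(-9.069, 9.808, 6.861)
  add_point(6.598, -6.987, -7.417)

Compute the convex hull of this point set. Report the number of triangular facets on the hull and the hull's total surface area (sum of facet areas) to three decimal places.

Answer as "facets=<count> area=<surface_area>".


9 of the 12 inputs are extreme points: [0, 1, 2, 3, 4, 5, 6, 10, 11].

Area of each hull facet:
  f1: (p2, p6, p10) → 149.4390
  f2: (p0, p6, p10) → 48.5932
  f3: (p0, p6, p1) → 10.2055
  f4: (p4, p3, p10) → 13.3324
  f5: (p4, p2, p10) → 101.2544
  f6: (p4, p2, p3) → 30.7833
  f7: (p11, p2, p3) → 67.6033
  f8: (p11, p6, p1) → 13.2549
  f9: (p11, p2, p6) → 45.6565
  f10: (p5, p0, p1) → 32.9636
  f11: (p5, p11, p3) → 20.5160
  f12: (p5, p11, p1) → 33.8839
  f13: (p5, p3, p10) → 42.4867
  f14: (p5, p0, p10) → 171.0365
Σ area = 781.009

Euler characteristic 9−21+14 = 2 ✓

facets=14 area=781.009


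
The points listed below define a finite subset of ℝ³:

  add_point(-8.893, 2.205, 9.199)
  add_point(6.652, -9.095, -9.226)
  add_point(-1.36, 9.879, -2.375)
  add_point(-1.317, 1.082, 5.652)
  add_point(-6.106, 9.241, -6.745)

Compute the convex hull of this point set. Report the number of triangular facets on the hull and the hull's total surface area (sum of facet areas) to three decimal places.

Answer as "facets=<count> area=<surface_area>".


facets=6 area=538.749

Hull vertices (5/5): indices [0, 1, 2, 3, 4].

Per-facet area ½‖(b−a)×(c−a)‖:
  f1: (p3, p1, p0) → 55.1189
  f2: (p3, p2, p0) → 49.4202
  f3: (p3, p2, p1) → 116.4200
  f4: (p4, p1, p0) → 196.4911
  f5: (p4, p2, p0) → 50.9692
  f6: (p4, p2, p1) → 70.3299
Σ area = 538.749

Euler: V−E+F = 5−9+6 = 2.


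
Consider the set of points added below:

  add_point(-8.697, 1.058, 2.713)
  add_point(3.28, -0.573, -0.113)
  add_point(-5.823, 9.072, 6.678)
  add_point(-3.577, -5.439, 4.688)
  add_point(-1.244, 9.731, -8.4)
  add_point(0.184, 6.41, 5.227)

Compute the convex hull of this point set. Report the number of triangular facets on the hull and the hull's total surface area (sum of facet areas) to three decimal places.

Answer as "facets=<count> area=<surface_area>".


6 of the 6 inputs are extreme points: [0, 1, 2, 3, 4, 5].

Facet areas (half cross-product norm):
  f1: (p2, p4, p0) → 71.1189
  f2: (p3, p4, p0) → 64.7671
  f3: (p3, p4, p1) → 60.9101
  f4: (p3, p2, p0) → 37.1081
  f5: (p5, p3, p1) → 44.6570
  f6: (p5, p3, p2) → 41.5798
  f7: (p5, p4, p1) → 61.6970
  f8: (p5, p2, p4) → 47.4173
Σ area = 429.255

Euler characteristic 6−12+8 = 2 ✓

facets=8 area=429.255


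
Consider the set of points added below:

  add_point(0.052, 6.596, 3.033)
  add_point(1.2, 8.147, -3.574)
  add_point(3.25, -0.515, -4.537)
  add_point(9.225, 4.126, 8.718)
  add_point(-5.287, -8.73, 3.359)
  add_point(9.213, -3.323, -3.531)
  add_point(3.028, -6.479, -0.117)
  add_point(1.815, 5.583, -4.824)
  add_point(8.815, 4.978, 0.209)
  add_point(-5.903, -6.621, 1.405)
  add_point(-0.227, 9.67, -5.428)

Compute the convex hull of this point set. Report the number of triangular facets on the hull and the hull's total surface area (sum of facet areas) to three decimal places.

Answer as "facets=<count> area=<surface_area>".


facets=14 area=625.195

Points on the hull: [0, 2, 3, 4, 5, 6, 8, 9, 10] (9 of 11).

Facet areas (half cross-product norm):
  f1: (p0, p10, p9) → 64.4726
  f2: (p0, p10, p3) → 40.4614
  f3: (p0, p4, p9) → 18.6929
  f4: (p0, p4, p3) → 89.7350
  f5: (p2, p10, p9) → 65.1224
  f6: (p2, p5, p9) → 38.6062
  f7: (p2, p5, p10) → 25.7933
  f8: (p6, p4, p9) → 13.2742
  f9: (p6, p5, p9) → 17.3825
  f10: (p6, p4, p3) → 66.6270
  f11: (p6, p5, p3) → 54.7090
  f12: (p8, p10, p3) → 41.3405
  f13: (p8, p5, p3) → 37.0234
  f14: (p8, p5, p10) → 51.9541
Σ area = 625.195

Check V−E+F: 9 − 21 + 14 = 2.


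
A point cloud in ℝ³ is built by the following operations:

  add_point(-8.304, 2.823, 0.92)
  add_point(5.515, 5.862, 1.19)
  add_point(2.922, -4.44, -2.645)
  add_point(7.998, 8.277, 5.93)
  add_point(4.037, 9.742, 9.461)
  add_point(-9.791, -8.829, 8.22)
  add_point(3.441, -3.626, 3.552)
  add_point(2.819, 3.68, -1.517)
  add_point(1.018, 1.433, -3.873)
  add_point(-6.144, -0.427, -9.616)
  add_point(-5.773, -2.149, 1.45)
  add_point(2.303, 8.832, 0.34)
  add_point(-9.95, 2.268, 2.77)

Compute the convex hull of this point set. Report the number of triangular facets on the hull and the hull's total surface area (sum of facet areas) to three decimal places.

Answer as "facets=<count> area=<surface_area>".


Points on the hull: [0, 1, 2, 3, 4, 5, 6, 8, 9, 11, 12] (11 of 13).

Area of each hull facet:
  f1: (p9, p5, p12) → 79.7006
  f2: (p2, p9, p5) → 104.2003
  f3: (p4, p5, p12) → 104.0824
  f4: (p6, p2, p3) → 38.3879
  f5: (p6, p2, p5) → 46.0738
  f6: (p6, p4, p3) → 35.4737
  f7: (p6, p4, p5) → 106.5756
  f8: (p1, p2, p3) → 22.0603
  f9: (p0, p9, p12) → 9.5087
  f10: (p8, p2, p9) → 29.0741
  f11: (p8, p1, p9) → 15.0913
  f12: (p8, p1, p2) → 24.8407
  f13: (p11, p1, p9) → 35.4357
  f14: (p11, p0, p9) → 68.3978
  f15: (p11, p4, p3) → 21.9426
  f16: (p11, p1, p3) → 12.8563
  f17: (p11, p4, p12) → 65.7723
  f18: (p11, p0, p12) → 10.9666
Σ area = 830.441

Check V−E+F: 11 − 27 + 18 = 2.

facets=18 area=830.441


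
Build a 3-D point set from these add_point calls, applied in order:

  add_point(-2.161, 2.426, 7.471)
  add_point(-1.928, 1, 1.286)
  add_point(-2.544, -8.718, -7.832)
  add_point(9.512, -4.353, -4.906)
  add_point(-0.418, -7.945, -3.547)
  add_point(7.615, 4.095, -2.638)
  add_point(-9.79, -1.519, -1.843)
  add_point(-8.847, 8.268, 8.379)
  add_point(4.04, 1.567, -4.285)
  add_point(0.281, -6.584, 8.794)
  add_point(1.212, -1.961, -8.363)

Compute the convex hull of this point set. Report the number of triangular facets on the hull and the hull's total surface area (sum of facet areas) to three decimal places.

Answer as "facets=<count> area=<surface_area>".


Hull vertices (9/11): indices [0, 2, 3, 4, 5, 6, 7, 9, 10].

Triangle areas on the boundary:
  f1: (p9, p7, p6) → 104.4160
  f2: (p2, p9, p6) → 88.8646
  f3: (p5, p9, p3) → 73.1044
  f4: (p4, p9, p3) → 66.1529
  f5: (p4, p2, p3) → 24.1613
  f6: (p4, p2, p9) → 11.8265
  f7: (p10, p7, p6) → 85.5400
  f8: (p10, p5, p7) → 106.0299
  f9: (p10, p2, p6) → 44.9596
  f10: (p10, p2, p3) → 35.4407
  f11: (p10, p5, p3) → 39.1929
  f12: (p0, p9, p7) → 24.9459
  f13: (p0, p5, p7) → 54.2608
  f14: (p0, p5, p9) → 66.7211
Σ area = 825.617

Euler characteristic 9−21+14 = 2 ✓

facets=14 area=825.617


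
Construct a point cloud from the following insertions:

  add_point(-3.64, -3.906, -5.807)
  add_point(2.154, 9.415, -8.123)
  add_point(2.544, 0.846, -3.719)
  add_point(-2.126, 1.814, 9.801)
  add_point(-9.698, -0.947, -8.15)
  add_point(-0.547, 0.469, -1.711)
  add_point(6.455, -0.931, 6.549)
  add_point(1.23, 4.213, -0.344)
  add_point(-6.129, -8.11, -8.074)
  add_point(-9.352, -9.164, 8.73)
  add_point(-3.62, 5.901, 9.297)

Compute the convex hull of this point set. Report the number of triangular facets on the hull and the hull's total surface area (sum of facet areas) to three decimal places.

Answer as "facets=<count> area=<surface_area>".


facets=12 area=933.686

Hull vertices (8/11): indices [1, 2, 3, 4, 6, 8, 9, 10].

Area of each hull facet:
  f1: (p9, p3, p6) → 61.5354
  f2: (p8, p1, p4) → 60.9422
  f3: (p8, p9, p4) → 68.5858
  f4: (p8, p9, p6) → 146.1816
  f5: (p10, p1, p4) → 137.5120
  f6: (p10, p9, p4) → 140.6403
  f7: (p10, p9, p3) → 23.5175
  f8: (p10, p1, p6) → 109.1369
  f9: (p10, p3, p6) → 17.7397
  f10: (p2, p1, p6) → 43.8111
  f11: (p2, p8, p6) → 66.4664
  f12: (p2, p8, p1) → 57.6170
Σ area = 933.686

Euler: V−E+F = 8−18+12 = 2.


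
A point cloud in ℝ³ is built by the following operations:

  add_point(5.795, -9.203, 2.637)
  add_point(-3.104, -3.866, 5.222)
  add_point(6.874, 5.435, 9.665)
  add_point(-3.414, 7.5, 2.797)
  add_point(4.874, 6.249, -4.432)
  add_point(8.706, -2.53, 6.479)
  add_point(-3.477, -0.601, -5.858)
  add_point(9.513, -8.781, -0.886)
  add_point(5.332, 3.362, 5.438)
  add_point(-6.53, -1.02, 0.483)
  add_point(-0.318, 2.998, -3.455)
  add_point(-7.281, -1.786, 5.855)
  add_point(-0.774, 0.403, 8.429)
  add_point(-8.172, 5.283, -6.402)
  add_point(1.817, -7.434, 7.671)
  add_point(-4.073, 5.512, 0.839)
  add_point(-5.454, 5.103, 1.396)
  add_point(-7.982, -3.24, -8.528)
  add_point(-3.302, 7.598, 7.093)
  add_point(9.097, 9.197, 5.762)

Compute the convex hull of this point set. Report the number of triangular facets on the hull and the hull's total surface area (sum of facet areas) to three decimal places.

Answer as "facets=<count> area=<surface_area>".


Extreme-point indices: [0, 2, 3, 4, 5, 7, 11, 12, 13, 14, 17, 18, 19] — 13 of 20 on the boundary.

Per-facet area ½‖(b−a)×(c−a)‖:
  f1: (p4, p19, p13) → 64.6941
  f2: (p4, p19, p7) → 91.9017
  f3: (p17, p11, p13) → 59.8665
  f4: (p17, p4, p13) → 57.9043
  f5: (p17, p4, p7) → 128.5080
  f6: (p18, p11, p13) → 68.7803
  f7: (p18, p2, p19) → 31.3153
  f8: (p14, p17, p11) → 77.6570
  f9: (p3, p19, p13) → 51.6369
  f10: (p3, p18, p13) → 10.6201
  f11: (p3, p18, p19) → 26.9409
  f12: (p5, p14, p2) → 35.7038
  f13: (p5, p19, p7) → 45.8286
  f14: (p5, p2, p19) → 24.8011
  f15: (p12, p14, p2) → 36.8811
  f16: (p12, p14, p11) → 30.3665
  f17: (p12, p18, p2) → 34.9428
  f18: (p12, p18, p11) → 28.3079
  f19: (p0, p17, p7) → 47.8469
  f20: (p0, p14, p17) → 62.0896
  f21: (p0, p5, p7) → 21.1533
  f22: (p0, p5, p14) → 25.5871
Σ area = 1063.334

Check V−E+F: 13 − 33 + 22 = 2.

facets=22 area=1063.334


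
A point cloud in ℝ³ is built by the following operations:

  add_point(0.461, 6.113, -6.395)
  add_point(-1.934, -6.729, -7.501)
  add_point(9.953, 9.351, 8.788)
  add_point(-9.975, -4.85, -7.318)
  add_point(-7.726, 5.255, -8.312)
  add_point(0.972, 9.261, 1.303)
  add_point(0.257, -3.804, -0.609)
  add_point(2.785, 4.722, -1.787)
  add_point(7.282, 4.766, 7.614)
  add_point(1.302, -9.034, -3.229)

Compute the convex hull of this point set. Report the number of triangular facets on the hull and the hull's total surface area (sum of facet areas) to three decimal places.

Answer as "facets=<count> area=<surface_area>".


facets=14 area=686.937

Hull vertices (9/10): indices [0, 1, 2, 3, 4, 5, 6, 8, 9].

Per-facet area ½‖(b−a)×(c−a)‖:
  f1: (p1, p9, p3) → 19.0232
  f2: (p1, p4, p3) → 42.9481
  f3: (p8, p9, p2) → 20.5775
  f4: (p0, p1, p4) → 52.9296
  f5: (p0, p9, p2) → 140.9523
  f6: (p0, p1, p9) → 37.2708
  f7: (p6, p9, p3) → 35.9581
  f8: (p6, p8, p3) → 50.5340
  f9: (p6, p8, p9) → 28.4583
  f10: (p5, p8, p2) → 27.0910
  f11: (p5, p0, p2) → 37.3673
  f12: (p5, p0, p4) → 33.5097
  f13: (p5, p4, p3) → 65.8949
  f14: (p5, p8, p3) → 94.4224
Σ area = 686.937

Check V−E+F: 9 − 21 + 14 = 2.


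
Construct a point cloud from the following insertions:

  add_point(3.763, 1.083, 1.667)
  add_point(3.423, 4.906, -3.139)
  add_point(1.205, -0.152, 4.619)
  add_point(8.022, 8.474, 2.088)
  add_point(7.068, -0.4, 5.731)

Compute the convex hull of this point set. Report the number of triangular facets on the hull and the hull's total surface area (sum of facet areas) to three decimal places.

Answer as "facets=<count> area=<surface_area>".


facets=6 area=132.227

5 of the 5 inputs are extreme points: [0, 1, 2, 3, 4].

Triangle areas on the boundary:
  f1: (p4, p3, p2) → 28.7864
  f2: (p1, p3, p2) → 36.7392
  f3: (p1, p4, p3) → 36.7365
  f4: (p0, p4, p2) → 10.8228
  f5: (p0, p1, p2) → 8.7958
  f6: (p0, p1, p4) → 10.3463
Σ area = 132.227

Euler: V−E+F = 5−9+6 = 2.


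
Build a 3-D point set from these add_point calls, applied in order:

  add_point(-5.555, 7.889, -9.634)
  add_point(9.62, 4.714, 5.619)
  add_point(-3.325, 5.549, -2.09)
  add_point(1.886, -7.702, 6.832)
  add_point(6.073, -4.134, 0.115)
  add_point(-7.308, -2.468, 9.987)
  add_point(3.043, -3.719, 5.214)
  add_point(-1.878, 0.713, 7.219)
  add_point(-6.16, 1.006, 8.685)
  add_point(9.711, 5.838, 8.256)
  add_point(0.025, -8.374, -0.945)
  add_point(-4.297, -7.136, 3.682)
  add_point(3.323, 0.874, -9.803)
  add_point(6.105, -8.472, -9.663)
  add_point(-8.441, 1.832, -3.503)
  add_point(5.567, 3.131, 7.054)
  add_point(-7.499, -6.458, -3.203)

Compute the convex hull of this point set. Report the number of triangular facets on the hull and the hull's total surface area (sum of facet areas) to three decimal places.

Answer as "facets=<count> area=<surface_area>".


Points on the hull: [0, 1, 3, 4, 5, 8, 9, 10, 11, 12, 13, 14, 16] (13 of 17).

Facet areas (half cross-product norm):
  f1: (p16, p5, p14) → 55.6800
  f2: (p16, p0, p14) → 28.8269
  f3: (p16, p0, p13) → 118.7544
  f4: (p3, p5, p9) → 86.6636
  f5: (p12, p0, p13) → 31.7664
  f6: (p8, p5, p9) → 26.8746
  f7: (p8, p0, p9) → 160.4711
  f8: (p8, p5, p14) → 22.7446
  f9: (p8, p0, p14) → 43.0314
  f10: (p4, p13, p9) → 36.7794
  f11: (p4, p3, p9) → 58.0395
  f12: (p4, p3, p13) → 39.0256
  f13: (p10, p16, p13) → 40.9196
  f14: (p10, p3, p13) → 31.9277
  f15: (p11, p16, p5) → 28.1377
  f16: (p11, p3, p5) → 29.2431
  f17: (p11, p10, p16) → 23.0421
  f18: (p11, p10, p3) → 21.5198
  f19: (p1, p13, p9) → 9.7366
  f20: (p1, p12, p13) → 82.9621
  f21: (p1, p0, p9) → 24.7191
  f22: (p1, p12, p0) → 95.8230
Σ area = 1096.688

Euler characteristic 13−33+22 = 2 ✓

facets=22 area=1096.688
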